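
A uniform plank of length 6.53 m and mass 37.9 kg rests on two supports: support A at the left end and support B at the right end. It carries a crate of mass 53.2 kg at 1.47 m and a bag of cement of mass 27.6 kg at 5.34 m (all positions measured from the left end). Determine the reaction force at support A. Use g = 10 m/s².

About support B:
Beam weight: 37.9 × 10 = 379 N down at 3.265 m → arm 3.265 m, τ = 379 × 3.265 = 1237 N·m counterclockwise.
Crate: 53.2 × 10 = 532 N down at 1.47 m → arm 5.06 m, τ = 532 × 5.06 = 2692 N·m counterclockwise.
Bag of cement: 27.6 × 10 = 276 N down at 5.34 m → arm 1.19 m, τ = 276 × 1.19 = 328.4 N·m counterclockwise.
Net load moment about support B = 4257 N·m counterclockwise.
Reaction R at support A is upward at 0 m, arm 6.53 m → moment R × 6.53 clockwise.
Setting net torque to zero: R × 6.53 = 4257 → R = 652 N.

R_A ≈ 652 N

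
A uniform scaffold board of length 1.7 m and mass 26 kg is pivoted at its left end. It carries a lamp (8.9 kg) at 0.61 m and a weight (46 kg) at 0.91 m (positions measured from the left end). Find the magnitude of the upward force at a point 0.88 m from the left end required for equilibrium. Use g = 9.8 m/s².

Take moments about the left end.
Beam weight: 26 × 9.8 = 254.8 N down at 0.85 m → arm 0.85 m, τ = 254.8 × 0.85 = 216.6 N·m clockwise.
Lamp: 8.9 × 9.8 = 87.22 N down at 0.61 m → arm 0.61 m, τ = 87.22 × 0.61 = 53.2 N·m clockwise.
Weight: 46 × 9.8 = 450.8 N down at 0.91 m → arm 0.91 m, τ = 450.8 × 0.91 = 410.2 N·m clockwise.
Net moment of the loads = 680 N·m clockwise.
The upward force F acts at a point 0.88 m from the left end, arm 0.88 m, giving F × 0.88 counterclockwise.
Στ = 0 ⇒ F × 0.88 = 680 ⇒ F = 680 / 0.88 = 773 N.

F ≈ 773 N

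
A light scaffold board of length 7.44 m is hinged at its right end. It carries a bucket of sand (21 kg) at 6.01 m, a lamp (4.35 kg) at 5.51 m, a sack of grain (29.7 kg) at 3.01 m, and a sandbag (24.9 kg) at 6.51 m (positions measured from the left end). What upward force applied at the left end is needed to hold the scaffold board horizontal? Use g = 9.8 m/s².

Taking torques about the right end:
Bucket of sand: 21 × 9.8 = 205.8 N down at 6.01 m → arm 1.43 m, τ = 205.8 × 1.43 = 294.3 N·m counterclockwise.
Lamp: 4.35 × 9.8 = 42.63 N down at 5.51 m → arm 1.93 m, τ = 42.63 × 1.93 = 82.28 N·m counterclockwise.
Sack of grain: 29.7 × 9.8 = 291.1 N down at 3.01 m → arm 4.43 m, τ = 291.1 × 4.43 = 1290 N·m counterclockwise.
Sandbag: 24.9 × 9.8 = 244 N down at 6.51 m → arm 0.93 m, τ = 244 × 0.93 = 226.9 N·m counterclockwise.
Net moment of the loads = 1893 N·m counterclockwise.
The upward force F acts at the left end, arm 7.44 m, giving F × 7.44 clockwise.
Setting net torque to zero: F × 7.44 = 1893 → F = 1893 / 7.44 = 254 N.

F ≈ 254 N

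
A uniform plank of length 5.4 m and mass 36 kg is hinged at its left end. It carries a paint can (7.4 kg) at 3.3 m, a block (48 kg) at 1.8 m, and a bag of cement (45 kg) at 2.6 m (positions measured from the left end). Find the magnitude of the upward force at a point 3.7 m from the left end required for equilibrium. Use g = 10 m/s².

F ≈ 878 N

Taking torques about the left end:
Beam weight: 36 × 10 = 360 N down at 2.7 m → arm 2.7 m, τ = 360 × 2.7 = 972 N·m clockwise.
Paint can: 7.4 × 10 = 74 N down at 3.3 m → arm 3.3 m, τ = 74 × 3.3 = 244.2 N·m clockwise.
Block: 48 × 10 = 480 N down at 1.8 m → arm 1.8 m, τ = 480 × 1.8 = 864 N·m clockwise.
Bag of cement: 45 × 10 = 450 N down at 2.6 m → arm 2.6 m, τ = 450 × 2.6 = 1170 N·m clockwise.
Net moment of the loads = 3250 N·m clockwise.
The upward force F acts at a point 3.7 m from the left end, arm 3.7 m, giving F × 3.7 counterclockwise.
For rotational equilibrium, F × 3.7 = 3250, so F = 3250 / 3.7 = 878 N.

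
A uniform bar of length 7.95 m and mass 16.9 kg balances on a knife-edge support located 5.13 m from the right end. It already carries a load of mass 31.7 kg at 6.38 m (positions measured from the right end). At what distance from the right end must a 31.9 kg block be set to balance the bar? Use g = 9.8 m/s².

x ≈ 4.5 m from the right end

Taking torques about the knife-edge support (at 5.13 m from the right end):
Beam weight: 16.9 × 9.8 = 165.6 N down at 3.975 m → arm 1.155 m, τ = 165.6 × 1.155 = 191.3 N·m clockwise.
Load: 31.7 × 9.8 = 310.7 N down at 6.38 m → arm 1.25 m, τ = 310.7 × 1.25 = 388.4 N·m counterclockwise.
Net moment of existing loads = 197.1 N·m counterclockwise.
The block weighs 31.9 × 9.8 = 312.6 N and must supply an equal clockwise moment, so its lever arm about the knife-edge support is 197.1 / 312.6 = 0.631 m.
That puts it at 5.13 − 0.631 = 4.5 m from the right end.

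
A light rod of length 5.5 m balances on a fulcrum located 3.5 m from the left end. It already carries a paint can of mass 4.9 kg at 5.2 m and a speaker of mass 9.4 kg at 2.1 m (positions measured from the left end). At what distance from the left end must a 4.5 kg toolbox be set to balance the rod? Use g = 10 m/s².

Sum moments about the fulcrum (at 3.5 m from the left end) (the support reaction has zero arm there).
Paint can: 4.9 × 10 = 49 N down at 5.2 m → arm 1.7 m, τ = 49 × 1.7 = 83.3 N·m clockwise.
Speaker: 9.4 × 10 = 94 N down at 2.1 m → arm 1.4 m, τ = 94 × 1.4 = 131.6 N·m counterclockwise.
Net moment of existing loads = 48.3 N·m counterclockwise.
The toolbox weighs 4.5 × 10 = 45 N and must supply an equal clockwise moment, so its lever arm about the fulcrum is 48.3 / 45 = 1.07 m.
That puts it at 3.5 + 1.07 = 4.57 m from the left end.

x ≈ 4.57 m from the left end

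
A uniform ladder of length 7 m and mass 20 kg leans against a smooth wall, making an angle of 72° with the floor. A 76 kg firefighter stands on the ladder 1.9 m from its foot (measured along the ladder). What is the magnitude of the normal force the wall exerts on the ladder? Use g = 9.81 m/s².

N_wall ≈ 97.6 N

Choose the foot of the ladder as the axis so the floor normal and friction both act there and drop out.
Ladder weight 20×9.81 = 196.2 N acts at 3.5 m along the ladder; its horizontal arm is 3.5·cos72° = 1.082 m → τ = 212.3 N·m clockwise.
Firefighter: 76×9.81 = 745.6 N at 1.9 m → arm 0.5871 m → τ = 437.7 N·m clockwise.
Wall normal N acts horizontally at the top; its moment arm is the height L sinθ = 7·sin72° = 6.657 m, counterclockwise.
For rotational equilibrium, N × 6.657 = 650, so N = 97.6 N.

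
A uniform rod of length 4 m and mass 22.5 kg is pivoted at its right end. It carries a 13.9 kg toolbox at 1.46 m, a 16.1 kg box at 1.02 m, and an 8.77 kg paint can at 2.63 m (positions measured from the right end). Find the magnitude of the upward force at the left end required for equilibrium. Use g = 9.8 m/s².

F ≈ 257 N

Sum moments about the right end (the unknown pivot reaction has zero arm there).
Beam weight: 22.5 × 9.8 = 220.5 N down at 2 m → arm 2 m, τ = 220.5 × 2 = 441 N·m counterclockwise.
Toolbox: 13.9 × 9.8 = 136.2 N down at 1.46 m → arm 1.46 m, τ = 136.2 × 1.46 = 198.9 N·m counterclockwise.
Box: 16.1 × 9.8 = 157.8 N down at 1.02 m → arm 1.02 m, τ = 157.8 × 1.02 = 161 N·m counterclockwise.
Paint can: 8.77 × 9.8 = 85.95 N down at 2.63 m → arm 2.63 m, τ = 85.95 × 2.63 = 226 N·m counterclockwise.
Net moment of the loads = 1027 N·m counterclockwise.
The upward force F acts at the left end, arm 4 m, giving F × 4 clockwise.
Setting net torque to zero: F × 4 = 1027 → F = 1027 / 4 = 257 N.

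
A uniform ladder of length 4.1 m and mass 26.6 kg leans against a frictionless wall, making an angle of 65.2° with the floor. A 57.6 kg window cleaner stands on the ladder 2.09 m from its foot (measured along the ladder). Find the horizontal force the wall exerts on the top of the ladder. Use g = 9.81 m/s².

Take moments about the foot of the ladder.
Ladder weight 26.6×9.81 = 260.9 N acts at 2.05 m along the ladder; its horizontal arm is 2.05·cos65.2° = 0.8599 m → τ = 224.3 N·m clockwise.
Window cleaner: 57.6×9.81 = 565.1 N at 2.09 m → arm 0.8767 m → τ = 495.4 N·m clockwise.
Wall normal N acts horizontally at the top; its moment arm is the height L sinθ = 4.1·sin65.2° = 3.722 m, counterclockwise.
Στ = 0 ⇒ N × 3.722 = 719.7 ⇒ N = 193 N.

N_wall ≈ 193 N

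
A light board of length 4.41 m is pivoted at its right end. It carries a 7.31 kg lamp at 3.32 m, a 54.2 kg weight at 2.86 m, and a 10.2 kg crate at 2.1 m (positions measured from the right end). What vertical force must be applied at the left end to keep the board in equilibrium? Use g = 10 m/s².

F ≈ 455 N

Taking torques about the right end:
Lamp: 7.31 × 10 = 73.1 N down at 3.32 m → arm 3.32 m, τ = 73.1 × 3.32 = 242.7 N·m counterclockwise.
Weight: 54.2 × 10 = 542 N down at 2.86 m → arm 2.86 m, τ = 542 × 2.86 = 1550 N·m counterclockwise.
Crate: 10.2 × 10 = 102 N down at 2.1 m → arm 2.1 m, τ = 102 × 2.1 = 214.2 N·m counterclockwise.
Net moment of the loads = 2007 N·m counterclockwise.
The upward force F acts at the left end, arm 4.41 m, giving F × 4.41 clockwise.
Balancing moments: F × 4.41 = 2007, giving F = 2007 / 4.41 = 455 N.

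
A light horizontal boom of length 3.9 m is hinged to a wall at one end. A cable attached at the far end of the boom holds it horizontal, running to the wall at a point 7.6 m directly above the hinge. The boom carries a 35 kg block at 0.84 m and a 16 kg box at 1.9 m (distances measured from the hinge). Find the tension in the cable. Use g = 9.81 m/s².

Sum moments about the hinge (the unknown hinge reaction has zero arm there).
Block: 35 × 9.81 = 343.4 N down at 0.84 m → arm 0.84 m, τ = 343.4 × 0.84 = 288.5 N·m clockwise.
Box: 16 × 9.81 = 157 N down at 1.9 m → arm 1.9 m, τ = 157 × 1.9 = 298.3 N·m clockwise.
Total clockwise load moment = 586.8 N·m.
The cable tension T acts at 3.9 m; only its component perpendicular to the boom, T sinθ, produces torque. sinθ = h/√(h²+d²) = 7.6/√(7.6²+3.9²) = 0.8897.
For rotational equilibrium, T × 3.9 × 0.8897 = 586.8, so T = 586.8 / 3.47 = 169 N.

T ≈ 169 N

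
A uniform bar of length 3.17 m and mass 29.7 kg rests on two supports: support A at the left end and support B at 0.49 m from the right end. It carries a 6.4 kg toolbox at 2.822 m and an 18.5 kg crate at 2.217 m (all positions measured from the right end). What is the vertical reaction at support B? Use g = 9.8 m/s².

R_B ≈ 245 N

Taking torques about support A:
Beam weight: 29.7 × 9.8 = 291.1 N down at 1.585 m → arm 1.585 m, τ = 291.1 × 1.585 = 461.4 N·m clockwise.
Toolbox: 6.4 × 9.8 = 62.72 N down at 2.822 m → arm 0.348 m, τ = 62.72 × 0.348 = 21.83 N·m clockwise.
Crate: 18.5 × 9.8 = 181.3 N down at 2.217 m → arm 0.953 m, τ = 181.3 × 0.953 = 172.8 N·m clockwise.
Net load moment about support A = 656 N·m clockwise.
Reaction R at support B is upward at 0.49 m, arm 2.68 m → moment R × 2.68 counterclockwise.
For rotational equilibrium, R × 2.68 = 656, so R = 245 N.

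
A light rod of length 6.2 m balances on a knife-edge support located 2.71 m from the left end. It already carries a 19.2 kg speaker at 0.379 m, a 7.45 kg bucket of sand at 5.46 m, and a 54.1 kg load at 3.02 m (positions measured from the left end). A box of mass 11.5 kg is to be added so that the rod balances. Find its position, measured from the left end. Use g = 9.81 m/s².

About the knife-edge support (at 2.71 m from the left end):
Speaker: 19.2 × 9.81 = 188.4 N down at 0.379 m → arm 2.331 m, τ = 188.4 × 2.331 = 439.2 N·m counterclockwise.
Bucket of sand: 7.45 × 9.81 = 73.08 N down at 5.46 m → arm 2.75 m, τ = 73.08 × 2.75 = 201 N·m clockwise.
Load: 54.1 × 9.81 = 530.7 N down at 3.02 m → arm 0.31 m, τ = 530.7 × 0.31 = 164.5 N·m clockwise.
Net moment of existing loads = 73.7 N·m counterclockwise.
The box weighs 11.5 × 9.81 = 112.8 N and must supply an equal clockwise moment, so its lever arm about the knife-edge support is 73.7 / 112.8 = 0.653 m.
That puts it at 2.71 + 0.653 = 3.36 m from the left end.

x ≈ 3.36 m from the left end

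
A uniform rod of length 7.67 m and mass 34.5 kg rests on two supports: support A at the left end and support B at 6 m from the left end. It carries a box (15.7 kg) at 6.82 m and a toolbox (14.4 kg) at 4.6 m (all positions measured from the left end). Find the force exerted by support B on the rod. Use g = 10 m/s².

About support A:
Beam weight: 34.5 × 10 = 345 N down at 3.835 m → arm 3.835 m, τ = 345 × 3.835 = 1323 N·m clockwise.
Box: 15.7 × 10 = 157 N down at 6.82 m → arm 6.82 m, τ = 157 × 6.82 = 1071 N·m clockwise.
Toolbox: 14.4 × 10 = 144 N down at 4.6 m → arm 4.6 m, τ = 144 × 4.6 = 662.4 N·m clockwise.
Net load moment about support A = 3056 N·m clockwise.
Reaction R at support B is upward at 6 m, arm 6 m → moment R × 6 counterclockwise.
Balancing moments: R × 6 = 3056, giving R = 509 N.

R_B ≈ 509 N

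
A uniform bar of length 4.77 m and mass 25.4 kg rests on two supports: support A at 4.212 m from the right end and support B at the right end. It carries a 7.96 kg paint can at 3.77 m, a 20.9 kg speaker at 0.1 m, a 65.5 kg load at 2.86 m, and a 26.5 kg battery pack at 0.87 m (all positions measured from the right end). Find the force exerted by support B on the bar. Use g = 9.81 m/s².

About support A:
Beam weight: 25.4 × 9.81 = 249.2 N down at 2.385 m → arm 1.827 m, τ = 249.2 × 1.827 = 455.3 N·m clockwise.
Paint can: 7.96 × 9.81 = 78.09 N down at 3.77 m → arm 0.442 m, τ = 78.09 × 0.442 = 34.52 N·m clockwise.
Speaker: 20.9 × 9.81 = 205 N down at 0.1 m → arm 4.112 m, τ = 205 × 4.112 = 843 N·m clockwise.
Load: 65.5 × 9.81 = 642.6 N down at 2.86 m → arm 1.352 m, τ = 642.6 × 1.352 = 868.8 N·m clockwise.
Battery pack: 26.5 × 9.81 = 260 N down at 0.87 m → arm 3.342 m, τ = 260 × 3.342 = 868.9 N·m clockwise.
Net load moment about support A = 3071 N·m clockwise.
Reaction R at support B is upward at 0 m, arm 4.212 m → moment R × 4.212 counterclockwise.
Setting net torque to zero: R × 4.212 = 3071 → R = 729 N.

R_B ≈ 729 N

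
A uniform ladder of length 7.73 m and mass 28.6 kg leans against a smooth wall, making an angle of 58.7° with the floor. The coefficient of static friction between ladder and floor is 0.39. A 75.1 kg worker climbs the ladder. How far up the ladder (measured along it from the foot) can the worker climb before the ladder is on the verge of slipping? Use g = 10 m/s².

d ≈ 5.37 m

Sum moments about the foot of the ladder (the floor normal and friction both act there and drop out).
Ladder weight 28.6×10 = 286 N acts at 3.865 m along the ladder; its horizontal arm is 3.865·cos58.7° = 2.008 m → τ = 574.3 N·m clockwise.
Worker weight 75.1×10 = 751 N at distance d → arm d·cos58.7° → τ = 751·d·0.5195 clockwise.
Wall normal N at the top has arm L sinθ = 6.605 m counterclockwise, so Στ = 0 gives N·6.605 = 574.3 + 390.1·d.
ΣFy = 0 ⇒ N_floor = 1037 N, so the maximum friction is μ_s·N_floor = 0.39×1037 = 404.4 N. ΣFx = 0 ⇒ N_wall = f, so at the slipping point N = 404.4 N.
Substituting: 404.4×6.605 = 574.3 + 390.1·d ⇒ d = (2671 − 574.3) / 390.1 = 5.37 m.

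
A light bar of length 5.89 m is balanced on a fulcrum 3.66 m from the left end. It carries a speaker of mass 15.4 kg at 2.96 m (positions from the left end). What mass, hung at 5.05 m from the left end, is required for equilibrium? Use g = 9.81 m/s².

Taking torques about the fulcrum (at 3.66 m from the left end):
Speaker: 15.4 × 9.81 = 151.1 N down at 2.96 m → arm 0.7 m, τ = 151.1 × 0.7 = 105.8 N·m counterclockwise.
Net moment of known loads = 105.8 N·m counterclockwise.
An unknown mass m at 5.05 m has arm 1.39 m; its moment is m·g·1.39 clockwise.
For rotational equilibrium, m × 9.81 × 1.39 = 105.8, so m = 105.8 / (9.81 × 1.39) = 7.76 kg.

m ≈ 7.76 kg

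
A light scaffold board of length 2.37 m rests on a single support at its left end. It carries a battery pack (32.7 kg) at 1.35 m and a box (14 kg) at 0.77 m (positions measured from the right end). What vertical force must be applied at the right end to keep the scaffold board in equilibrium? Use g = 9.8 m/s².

F ≈ 231 N

About the left end:
Battery pack: 32.7 × 9.8 = 320.5 N down at 1.35 m → arm 1.02 m, τ = 320.5 × 1.02 = 326.9 N·m clockwise.
Box: 14 × 9.8 = 137.2 N down at 0.77 m → arm 1.6 m, τ = 137.2 × 1.6 = 219.5 N·m clockwise.
Net moment of the loads = 546.4 N·m clockwise.
The upward force F acts at the right end, arm 2.37 m, giving F × 2.37 counterclockwise.
Στ = 0 ⇒ F × 2.37 = 546.4 ⇒ F = 546.4 / 2.37 = 231 N.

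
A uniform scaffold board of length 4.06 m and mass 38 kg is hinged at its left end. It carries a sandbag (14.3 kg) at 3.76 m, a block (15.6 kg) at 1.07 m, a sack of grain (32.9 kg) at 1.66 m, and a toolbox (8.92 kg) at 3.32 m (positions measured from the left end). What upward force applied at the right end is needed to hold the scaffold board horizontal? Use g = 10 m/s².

F ≈ 571 N

About the left end:
Beam weight: 38 × 10 = 380 N down at 2.03 m → arm 2.03 m, τ = 380 × 2.03 = 771.4 N·m clockwise.
Sandbag: 14.3 × 10 = 143 N down at 3.76 m → arm 3.76 m, τ = 143 × 3.76 = 537.7 N·m clockwise.
Block: 15.6 × 10 = 156 N down at 1.07 m → arm 1.07 m, τ = 156 × 1.07 = 166.9 N·m clockwise.
Sack of grain: 32.9 × 10 = 329 N down at 1.66 m → arm 1.66 m, τ = 329 × 1.66 = 546.1 N·m clockwise.
Toolbox: 8.92 × 10 = 89.2 N down at 3.32 m → arm 3.32 m, τ = 89.2 × 3.32 = 296.1 N·m clockwise.
Net moment of the loads = 2318 N·m clockwise.
The upward force F acts at the right end, arm 4.06 m, giving F × 4.06 counterclockwise.
Balancing moments: F × 4.06 = 2318, giving F = 2318 / 4.06 = 571 N.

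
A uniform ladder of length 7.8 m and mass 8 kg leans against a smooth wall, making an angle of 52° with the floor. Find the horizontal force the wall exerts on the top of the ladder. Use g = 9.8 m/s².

N_wall ≈ 30.6 N

Choose the foot of the ladder as the axis so the floor normal and friction both act there and drop out.
Ladder weight 8×9.8 = 78.4 N acts at 3.9 m along the ladder; its horizontal arm is 3.9·cos52° = 2.401 m → τ = 188.2 N·m clockwise.
Wall normal N acts horizontally at the top; its moment arm is the height L sinθ = 7.8·sin52° = 6.146 m, counterclockwise.
For rotational equilibrium, N × 6.146 = 188.2, so N = 30.6 N.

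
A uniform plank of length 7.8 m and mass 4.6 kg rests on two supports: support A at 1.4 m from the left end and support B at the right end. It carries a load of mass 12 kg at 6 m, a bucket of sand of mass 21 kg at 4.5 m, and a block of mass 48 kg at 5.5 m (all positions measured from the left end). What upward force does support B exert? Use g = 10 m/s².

Taking torques about support A:
Beam weight: 4.6 × 10 = 46 N down at 3.9 m → arm 2.5 m, τ = 46 × 2.5 = 115 N·m clockwise.
Load: 12 × 10 = 120 N down at 6 m → arm 4.6 m, τ = 120 × 4.6 = 552 N·m clockwise.
Bucket of sand: 21 × 10 = 210 N down at 4.5 m → arm 3.1 m, τ = 210 × 3.1 = 651 N·m clockwise.
Block: 48 × 10 = 480 N down at 5.5 m → arm 4.1 m, τ = 480 × 4.1 = 1968 N·m clockwise.
Net load moment about support A = 3286 N·m clockwise.
Reaction R at support B is upward at 7.8 m, arm 6.4 m → moment R × 6.4 counterclockwise.
Balancing moments: R × 6.4 = 3286, giving R = 513 N.

R_B ≈ 513 N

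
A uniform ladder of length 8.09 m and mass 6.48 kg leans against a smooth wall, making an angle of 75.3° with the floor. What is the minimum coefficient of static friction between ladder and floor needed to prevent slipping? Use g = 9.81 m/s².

About the foot of the ladder:
Ladder weight 6.48×9.81 = 63.57 N acts at 4.045 m along the ladder; its horizontal arm is 4.045·cos75.3° = 1.026 m → τ = 65.22 N·m clockwise.
Wall normal N acts horizontally at the top; its moment arm is the height L sinθ = 8.09·sin75.3° = 7.825 m, counterclockwise.
Setting net torque to zero: N × 7.825 = 65.22 → N = 8.335 N.
ΣFx = 0 ⇒ f = N_wall = 8.335 N. ΣFy = 0 ⇒ N_floor = 63.57 N.
μ_min = f / N_floor = 8.335 / 63.57 = 0.131.

μ_min ≈ 0.131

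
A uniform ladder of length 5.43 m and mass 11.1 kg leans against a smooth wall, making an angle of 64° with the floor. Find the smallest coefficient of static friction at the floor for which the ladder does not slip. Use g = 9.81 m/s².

μ_min ≈ 0.244

Sum moments about the foot of the ladder (the floor normal and friction both act there and drop out).
Ladder weight 11.1×9.81 = 108.9 N acts at 2.715 m along the ladder; its horizontal arm is 2.715·cos64° = 1.19 m → τ = 129.6 N·m clockwise.
Wall normal N acts horizontally at the top; its moment arm is the height L sinθ = 5.43·sin64° = 4.88 m, counterclockwise.
Στ = 0 ⇒ N × 4.88 = 129.6 ⇒ N = 26.56 N.
ΣFx = 0 ⇒ f = N_wall = 26.56 N. ΣFy = 0 ⇒ N_floor = 108.9 N.
μ_min = f / N_floor = 26.56 / 108.9 = 0.244.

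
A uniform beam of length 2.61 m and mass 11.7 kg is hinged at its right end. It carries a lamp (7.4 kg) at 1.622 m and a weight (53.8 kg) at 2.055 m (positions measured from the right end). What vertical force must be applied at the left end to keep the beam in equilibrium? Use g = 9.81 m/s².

Take moments about the right end.
Beam weight: 11.7 × 9.81 = 114.8 N down at 1.305 m → arm 1.305 m, τ = 114.8 × 1.305 = 149.8 N·m counterclockwise.
Lamp: 7.4 × 9.81 = 72.59 N down at 1.622 m → arm 1.622 m, τ = 72.59 × 1.622 = 117.7 N·m counterclockwise.
Weight: 53.8 × 9.81 = 527.8 N down at 2.055 m → arm 2.055 m, τ = 527.8 × 2.055 = 1085 N·m counterclockwise.
Net moment of the loads = 1352 N·m counterclockwise.
The upward force F acts at the left end, arm 2.61 m, giving F × 2.61 clockwise.
Στ = 0 ⇒ F × 2.61 = 1352 ⇒ F = 1352 / 2.61 = 518 N.

F ≈ 518 N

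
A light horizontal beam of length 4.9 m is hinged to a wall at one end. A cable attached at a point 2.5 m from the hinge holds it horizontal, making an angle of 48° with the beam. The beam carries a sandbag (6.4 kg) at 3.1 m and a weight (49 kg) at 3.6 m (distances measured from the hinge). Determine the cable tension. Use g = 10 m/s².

Take moments about the hinge.
Sandbag: 6.4 × 10 = 64 N down at 3.1 m → arm 3.1 m, τ = 64 × 3.1 = 198.4 N·m clockwise.
Weight: 49 × 10 = 490 N down at 3.6 m → arm 3.6 m, τ = 490 × 3.6 = 1764 N·m clockwise.
Total clockwise load moment = 1962 N·m.
The cable tension T acts at 2.5 m; only its component perpendicular to the beam, T sinθ, produces torque. sin 48° = 0.7431.
For rotational equilibrium, T × 2.5 × 0.7431 = 1962, so T = 1962 / 1.858 = 1060 N.

T ≈ 1060 N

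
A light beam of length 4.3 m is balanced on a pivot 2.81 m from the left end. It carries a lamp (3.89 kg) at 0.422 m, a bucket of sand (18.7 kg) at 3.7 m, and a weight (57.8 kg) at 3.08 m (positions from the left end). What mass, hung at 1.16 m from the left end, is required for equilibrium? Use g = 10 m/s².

About the pivot (at 2.81 m from the left end):
Lamp: 3.89 × 10 = 38.9 N down at 0.422 m → arm 2.388 m, τ = 38.9 × 2.388 = 92.89 N·m counterclockwise.
Bucket of sand: 18.7 × 10 = 187 N down at 3.7 m → arm 0.89 m, τ = 187 × 0.89 = 166.4 N·m clockwise.
Weight: 57.8 × 10 = 578 N down at 3.08 m → arm 0.27 m, τ = 578 × 0.27 = 156.1 N·m clockwise.
Net moment of known loads = 229.6 N·m clockwise.
An unknown mass m at 1.16 m has arm 1.65 m; its moment is m·g·1.65 counterclockwise.
Στ = 0 ⇒ m × 10 × 1.65 = 229.6 ⇒ m = 229.6 / (10 × 1.65) = 13.9 kg.

m ≈ 13.9 kg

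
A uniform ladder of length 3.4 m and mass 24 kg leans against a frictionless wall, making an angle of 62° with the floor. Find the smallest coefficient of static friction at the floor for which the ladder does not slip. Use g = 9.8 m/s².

Sum moments about the foot of the ladder (the floor normal and friction both act there and drop out).
Ladder weight 24×9.8 = 235.2 N acts at 1.7 m along the ladder; its horizontal arm is 1.7·cos62° = 0.7981 m → τ = 187.7 N·m clockwise.
Wall normal N acts horizontally at the top; its moment arm is the height L sinθ = 3.4·sin62° = 3.002 m, counterclockwise.
For rotational equilibrium, N × 3.002 = 187.7, so N = 62.52 N.
ΣFx = 0 ⇒ f = N_wall = 62.52 N. ΣFy = 0 ⇒ N_floor = 235.2 N.
μ_min = f / N_floor = 62.52 / 235.2 = 0.266.

μ_min ≈ 0.266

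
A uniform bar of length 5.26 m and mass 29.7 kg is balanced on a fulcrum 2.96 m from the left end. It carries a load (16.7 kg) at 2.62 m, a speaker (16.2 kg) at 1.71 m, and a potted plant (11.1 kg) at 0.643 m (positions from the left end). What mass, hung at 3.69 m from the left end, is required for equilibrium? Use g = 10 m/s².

m ≈ 84.2 kg

Taking torques about the fulcrum (at 2.96 m from the left end):
Beam weight: 29.7 × 10 = 297 N down at 2.63 m → arm 0.33 m, τ = 297 × 0.33 = 98.01 N·m counterclockwise.
Load: 16.7 × 10 = 167 N down at 2.62 m → arm 0.34 m, τ = 167 × 0.34 = 56.78 N·m counterclockwise.
Speaker: 16.2 × 10 = 162 N down at 1.71 m → arm 1.25 m, τ = 162 × 1.25 = 202.5 N·m counterclockwise.
Potted plant: 11.1 × 10 = 111 N down at 0.643 m → arm 2.317 m, τ = 111 × 2.317 = 257.2 N·m counterclockwise.
Net moment of known loads = 614.5 N·m counterclockwise.
An unknown mass m at 3.69 m has arm 0.73 m; its moment is m·g·0.73 clockwise.
Balancing moments: m × 10 × 0.73 = 614.5, giving m = 614.5 / (10 × 0.73) = 84.2 kg.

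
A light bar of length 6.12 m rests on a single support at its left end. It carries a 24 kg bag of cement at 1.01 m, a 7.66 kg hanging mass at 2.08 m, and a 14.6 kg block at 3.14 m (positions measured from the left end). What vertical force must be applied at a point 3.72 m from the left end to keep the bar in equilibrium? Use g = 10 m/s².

F ≈ 231 N

About the left end:
Bag of cement: 24 × 10 = 240 N down at 1.01 m → arm 1.01 m, τ = 240 × 1.01 = 242.4 N·m clockwise.
Hanging mass: 7.66 × 10 = 76.6 N down at 2.08 m → arm 2.08 m, τ = 76.6 × 2.08 = 159.3 N·m clockwise.
Block: 14.6 × 10 = 146 N down at 3.14 m → arm 3.14 m, τ = 146 × 3.14 = 458.4 N·m clockwise.
Net moment of the loads = 860.1 N·m clockwise.
The upward force F acts at a point 3.72 m from the left end, arm 3.72 m, giving F × 3.72 counterclockwise.
Στ = 0 ⇒ F × 3.72 = 860.1 ⇒ F = 860.1 / 3.72 = 231 N.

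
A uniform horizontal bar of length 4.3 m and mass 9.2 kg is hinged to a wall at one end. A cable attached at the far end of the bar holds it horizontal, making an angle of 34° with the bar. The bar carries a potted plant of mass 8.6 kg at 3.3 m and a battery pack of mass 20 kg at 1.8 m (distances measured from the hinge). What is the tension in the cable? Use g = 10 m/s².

T ≈ 350 N

Sum moments about the hinge (the unknown hinge reaction has zero arm there).
Beam weight: 9.2 × 10 = 92 N down at 2.15 m → arm 2.15 m, τ = 92 × 2.15 = 197.8 N·m clockwise.
Potted plant: 8.6 × 10 = 86 N down at 3.3 m → arm 3.3 m, τ = 86 × 3.3 = 283.8 N·m clockwise.
Battery pack: 20 × 10 = 200 N down at 1.8 m → arm 1.8 m, τ = 200 × 1.8 = 360 N·m clockwise.
Total clockwise load moment = 841.6 N·m.
The cable tension T acts at 4.3 m; only its component perpendicular to the bar, T sinθ, produces torque. sin 34° = 0.5592.
For rotational equilibrium, T × 4.3 × 0.5592 = 841.6, so T = 841.6 / 2.405 = 350 N.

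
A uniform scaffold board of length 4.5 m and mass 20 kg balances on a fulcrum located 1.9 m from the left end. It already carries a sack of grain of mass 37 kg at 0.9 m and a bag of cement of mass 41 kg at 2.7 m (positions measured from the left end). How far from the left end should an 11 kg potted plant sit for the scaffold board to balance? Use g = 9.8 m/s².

Sum moments about the fulcrum (at 1.9 m from the left end) (the support reaction has zero arm there).
Beam weight: 20 × 9.8 = 196 N down at 2.25 m → arm 0.35 m, τ = 196 × 0.35 = 68.6 N·m clockwise.
Sack of grain: 37 × 9.8 = 362.6 N down at 0.9 m → arm 1 m, τ = 362.6 × 1 = 362.6 N·m counterclockwise.
Bag of cement: 41 × 9.8 = 401.8 N down at 2.7 m → arm 0.8 m, τ = 401.8 × 0.8 = 321.4 N·m clockwise.
Net moment of existing loads = 27.4 N·m clockwise.
The potted plant weighs 11 × 9.8 = 107.8 N and must supply an equal counterclockwise moment, so its lever arm about the fulcrum is 27.4 / 107.8 = 0.254 m.
That puts it at 1.9 − 0.254 = 1.65 m from the left end.

x ≈ 1.65 m from the left end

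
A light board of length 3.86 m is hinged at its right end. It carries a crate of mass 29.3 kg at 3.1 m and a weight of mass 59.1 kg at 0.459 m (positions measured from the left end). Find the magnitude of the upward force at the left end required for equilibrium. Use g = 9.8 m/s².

Sum moments about the right end (the unknown pivot reaction has zero arm there).
Crate: 29.3 × 9.8 = 287.1 N down at 3.1 m → arm 0.76 m, τ = 287.1 × 0.76 = 218.2 N·m counterclockwise.
Weight: 59.1 × 9.8 = 579.2 N down at 0.459 m → arm 3.401 m, τ = 579.2 × 3.401 = 1970 N·m counterclockwise.
Net moment of the loads = 2188 N·m counterclockwise.
The upward force F acts at the left end, arm 3.86 m, giving F × 3.86 clockwise.
Balancing moments: F × 3.86 = 2188, giving F = 2188 / 3.86 = 567 N.

F ≈ 567 N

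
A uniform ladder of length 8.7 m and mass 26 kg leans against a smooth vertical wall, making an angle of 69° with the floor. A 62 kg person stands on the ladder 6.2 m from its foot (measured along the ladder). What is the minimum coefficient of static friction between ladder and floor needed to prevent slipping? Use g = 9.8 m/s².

μ_min ≈ 0.249

Taking torques about the foot of the ladder:
Ladder weight 26×9.8 = 254.8 N acts at 4.35 m along the ladder; its horizontal arm is 4.35·cos69° = 1.559 m → τ = 397.2 N·m clockwise.
Person: 62×9.8 = 607.6 N at 6.2 m → arm 2.222 m → τ = 1350 N·m clockwise.
Wall normal N acts horizontally at the top; its moment arm is the height L sinθ = 8.7·sin69° = 8.122 m, counterclockwise.
Setting net torque to zero: N × 8.122 = 1747 → N = 215.1 N.
ΣFx = 0 ⇒ f = N_wall = 215.1 N. ΣFy = 0 ⇒ N_floor = 862.4 N.
μ_min = f / N_floor = 215.1 / 862.4 = 0.249.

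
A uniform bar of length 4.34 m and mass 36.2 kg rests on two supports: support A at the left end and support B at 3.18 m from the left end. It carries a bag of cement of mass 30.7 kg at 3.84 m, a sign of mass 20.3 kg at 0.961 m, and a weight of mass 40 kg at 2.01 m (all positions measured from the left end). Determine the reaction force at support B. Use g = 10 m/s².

Choose support A as the axis so its reaction then has zero moment arm.
Beam weight: 36.2 × 10 = 362 N down at 2.17 m → arm 2.17 m, τ = 362 × 2.17 = 785.5 N·m clockwise.
Bag of cement: 30.7 × 10 = 307 N down at 3.84 m → arm 3.84 m, τ = 307 × 3.84 = 1179 N·m clockwise.
Sign: 20.3 × 10 = 203 N down at 0.961 m → arm 0.961 m, τ = 203 × 0.961 = 195.1 N·m clockwise.
Weight: 40 × 10 = 400 N down at 2.01 m → arm 2.01 m, τ = 400 × 2.01 = 804 N·m clockwise.
Net load moment about support A = 2964 N·m clockwise.
Reaction R at support B is upward at 3.18 m, arm 3.18 m → moment R × 3.18 counterclockwise.
Στ = 0 ⇒ R × 3.18 = 2964 ⇒ R = 932 N.

R_B ≈ 932 N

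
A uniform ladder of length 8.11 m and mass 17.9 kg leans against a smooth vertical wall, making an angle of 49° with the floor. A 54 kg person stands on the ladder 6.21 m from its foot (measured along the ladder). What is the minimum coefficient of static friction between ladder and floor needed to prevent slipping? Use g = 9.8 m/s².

μ_min ≈ 0.608

About the foot of the ladder:
Ladder weight 17.9×9.8 = 175.4 N acts at 4.055 m along the ladder; its horizontal arm is 4.055·cos49° = 2.66 m → τ = 466.6 N·m clockwise.
Person: 54×9.8 = 529.2 N at 6.21 m → arm 4.074 m → τ = 2156 N·m clockwise.
Wall normal N acts horizontally at the top; its moment arm is the height L sinθ = 8.11·sin49° = 6.121 m, counterclockwise.
For rotational equilibrium, N × 6.121 = 2623, so N = 428.5 N.
ΣFx = 0 ⇒ f = N_wall = 428.5 N. ΣFy = 0 ⇒ N_floor = 704.6 N.
μ_min = f / N_floor = 428.5 / 704.6 = 0.608.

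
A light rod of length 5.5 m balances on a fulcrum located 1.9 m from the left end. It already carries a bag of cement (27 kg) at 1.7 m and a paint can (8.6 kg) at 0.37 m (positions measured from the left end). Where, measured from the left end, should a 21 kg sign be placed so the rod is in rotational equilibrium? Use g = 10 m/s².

Take moments about the fulcrum (at 1.9 m from the left end).
Bag of cement: 27 × 10 = 270 N down at 1.7 m → arm 0.2 m, τ = 270 × 0.2 = 54 N·m counterclockwise.
Paint can: 8.6 × 10 = 86 N down at 0.37 m → arm 1.53 m, τ = 86 × 1.53 = 131.6 N·m counterclockwise.
Net moment of existing loads = 185.6 N·m counterclockwise.
The sign weighs 21 × 10 = 210 N and must supply an equal clockwise moment, so its lever arm about the fulcrum is 185.6 / 210 = 0.884 m.
That puts it at 1.9 + 0.884 = 2.78 m from the left end.

x ≈ 2.78 m from the left end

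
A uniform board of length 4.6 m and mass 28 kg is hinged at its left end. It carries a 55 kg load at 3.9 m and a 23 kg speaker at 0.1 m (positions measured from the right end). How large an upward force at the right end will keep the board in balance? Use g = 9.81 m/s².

F ≈ 440 N

Take moments about the left end.
Beam weight: 28 × 9.81 = 274.7 N down at 2.3 m → arm 2.3 m, τ = 274.7 × 2.3 = 631.8 N·m clockwise.
Load: 55 × 9.81 = 539.6 N down at 3.9 m → arm 0.7 m, τ = 539.6 × 0.7 = 377.7 N·m clockwise.
Speaker: 23 × 9.81 = 225.6 N down at 0.1 m → arm 4.5 m, τ = 225.6 × 4.5 = 1015 N·m clockwise.
Net moment of the loads = 2024 N·m clockwise.
The upward force F acts at the right end, arm 4.6 m, giving F × 4.6 counterclockwise.
Balancing moments: F × 4.6 = 2024, giving F = 2024 / 4.6 = 440 N.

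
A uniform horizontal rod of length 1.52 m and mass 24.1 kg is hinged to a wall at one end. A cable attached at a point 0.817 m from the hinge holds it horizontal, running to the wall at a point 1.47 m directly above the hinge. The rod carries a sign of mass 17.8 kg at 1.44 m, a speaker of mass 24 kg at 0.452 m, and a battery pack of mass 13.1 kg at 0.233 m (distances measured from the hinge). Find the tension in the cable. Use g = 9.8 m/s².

T ≈ 794 N

Taking torques about the hinge:
Beam weight: 24.1 × 9.8 = 236.2 N down at 0.76 m → arm 0.76 m, τ = 236.2 × 0.76 = 179.5 N·m clockwise.
Sign: 17.8 × 9.8 = 174.4 N down at 1.44 m → arm 1.44 m, τ = 174.4 × 1.44 = 251.1 N·m clockwise.
Speaker: 24 × 9.8 = 235.2 N down at 0.452 m → arm 0.452 m, τ = 235.2 × 0.452 = 106.3 N·m clockwise.
Battery pack: 13.1 × 9.8 = 128.4 N down at 0.233 m → arm 0.233 m, τ = 128.4 × 0.233 = 29.92 N·m clockwise.
Total clockwise load moment = 566.8 N·m.
The cable tension T acts at 0.817 m; only its component perpendicular to the rod, T sinθ, produces torque. sinθ = h/√(h²+d²) = 1.47/√(1.47²+0.817²) = 0.8741.
Στ = 0 ⇒ T × 0.817 × 0.8741 = 566.8 ⇒ T = 566.8 / 0.7141 = 794 N.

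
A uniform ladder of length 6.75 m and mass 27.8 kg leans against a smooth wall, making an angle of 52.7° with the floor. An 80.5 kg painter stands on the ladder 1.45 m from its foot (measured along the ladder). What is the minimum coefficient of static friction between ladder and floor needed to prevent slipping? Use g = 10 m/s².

About the foot of the ladder:
Ladder weight 27.8×10 = 278 N acts at 3.375 m along the ladder; its horizontal arm is 3.375·cos52.7° = 2.045 m → τ = 568.5 N·m clockwise.
Painter: 80.5×10 = 805 N at 1.45 m → arm 0.8787 m → τ = 707.4 N·m clockwise.
Wall normal N acts horizontally at the top; its moment arm is the height L sinθ = 6.75·sin52.7° = 5.369 m, counterclockwise.
Balancing moments: N × 5.369 = 1276, giving N = 237.7 N.
ΣFx = 0 ⇒ f = N_wall = 237.7 N. ΣFy = 0 ⇒ N_floor = 1083 N.
μ_min = f / N_floor = 237.7 / 1083 = 0.219.

μ_min ≈ 0.219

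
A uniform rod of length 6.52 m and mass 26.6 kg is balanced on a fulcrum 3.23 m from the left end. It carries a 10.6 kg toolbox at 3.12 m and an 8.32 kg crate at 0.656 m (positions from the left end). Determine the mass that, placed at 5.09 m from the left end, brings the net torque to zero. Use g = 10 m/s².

Choose the fulcrum (at 3.23 m from the left end) as the axis so the support reaction has zero arm there.
Beam weight: 26.6 × 10 = 266 N down at 3.26 m → arm 0.03 m, τ = 266 × 0.03 = 7.98 N·m clockwise.
Toolbox: 10.6 × 10 = 106 N down at 3.12 m → arm 0.11 m, τ = 106 × 0.11 = 11.66 N·m counterclockwise.
Crate: 8.32 × 10 = 83.2 N down at 0.656 m → arm 2.574 m, τ = 83.2 × 2.574 = 214.2 N·m counterclockwise.
Net moment of known loads = 217.9 N·m counterclockwise.
An unknown mass m at 5.09 m has arm 1.86 m; its moment is m·g·1.86 clockwise.
Balancing moments: m × 10 × 1.86 = 217.9, giving m = 217.9 / (10 × 1.86) = 11.7 kg.

m ≈ 11.7 kg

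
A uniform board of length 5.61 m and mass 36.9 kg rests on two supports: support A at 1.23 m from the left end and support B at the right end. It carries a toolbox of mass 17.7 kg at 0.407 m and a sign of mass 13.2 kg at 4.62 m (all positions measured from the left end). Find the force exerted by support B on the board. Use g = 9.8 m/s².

Take moments about support A.
Beam weight: 36.9 × 9.8 = 361.6 N down at 2.805 m → arm 1.575 m, τ = 361.6 × 1.575 = 569.5 N·m clockwise.
Toolbox: 17.7 × 9.8 = 173.5 N down at 0.407 m → arm 0.823 m, τ = 173.5 × 0.823 = 142.8 N·m counterclockwise.
Sign: 13.2 × 9.8 = 129.4 N down at 4.62 m → arm 3.39 m, τ = 129.4 × 3.39 = 438.7 N·m clockwise.
Net load moment about support A = 865.4 N·m clockwise.
Reaction R at support B is upward at 5.61 m, arm 4.38 m → moment R × 4.38 counterclockwise.
Στ = 0 ⇒ R × 4.38 = 865.4 ⇒ R = 198 N.

R_B ≈ 198 N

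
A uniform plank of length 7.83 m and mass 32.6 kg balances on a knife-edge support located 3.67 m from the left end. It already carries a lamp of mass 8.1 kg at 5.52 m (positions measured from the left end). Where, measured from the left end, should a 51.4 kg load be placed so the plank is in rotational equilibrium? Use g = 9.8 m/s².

Taking torques about the knife-edge support (at 3.67 m from the left end):
Beam weight: 32.6 × 9.8 = 319.5 N down at 3.915 m → arm 0.245 m, τ = 319.5 × 0.245 = 78.28 N·m clockwise.
Lamp: 8.1 × 9.8 = 79.38 N down at 5.52 m → arm 1.85 m, τ = 79.38 × 1.85 = 146.9 N·m clockwise.
Net moment of existing loads = 225.2 N·m clockwise.
The load weighs 51.4 × 9.8 = 503.7 N and must supply an equal counterclockwise moment, so its lever arm about the knife-edge support is 225.2 / 503.7 = 0.447 m.
That puts it at 3.67 − 0.447 = 3.22 m from the left end.

x ≈ 3.22 m from the left end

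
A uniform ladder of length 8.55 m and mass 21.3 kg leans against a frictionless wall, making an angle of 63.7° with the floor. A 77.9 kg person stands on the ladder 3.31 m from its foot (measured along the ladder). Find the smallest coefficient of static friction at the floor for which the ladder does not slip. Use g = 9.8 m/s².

μ_min ≈ 0.203

Choose the foot of the ladder as the axis so the floor normal and friction both act there and drop out.
Ladder weight 21.3×9.8 = 208.7 N acts at 4.275 m along the ladder; its horizontal arm is 4.275·cos63.7° = 1.894 m → τ = 395.3 N·m clockwise.
Person: 77.9×9.8 = 763.4 N at 3.31 m → arm 1.467 m → τ = 1120 N·m clockwise.
Wall normal N acts horizontally at the top; its moment arm is the height L sinθ = 8.55·sin63.7° = 7.665 m, counterclockwise.
Setting net torque to zero: N × 7.665 = 1515 → N = 197.7 N.
ΣFx = 0 ⇒ f = N_wall = 197.7 N. ΣFy = 0 ⇒ N_floor = 972.1 N.
μ_min = f / N_floor = 197.7 / 972.1 = 0.203.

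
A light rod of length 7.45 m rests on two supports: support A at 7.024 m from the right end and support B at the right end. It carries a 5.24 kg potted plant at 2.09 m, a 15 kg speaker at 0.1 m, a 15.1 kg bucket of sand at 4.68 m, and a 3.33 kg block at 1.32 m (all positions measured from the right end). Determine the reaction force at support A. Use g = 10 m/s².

Choose support B as the axis so its reaction then has zero moment arm.
Potted plant: 5.24 × 10 = 52.4 N down at 2.09 m → arm 2.09 m, τ = 52.4 × 2.09 = 109.5 N·m counterclockwise.
Speaker: 15 × 10 = 150 N down at 0.1 m → arm 0.1 m, τ = 150 × 0.1 = 15 N·m counterclockwise.
Bucket of sand: 15.1 × 10 = 151 N down at 4.68 m → arm 4.68 m, τ = 151 × 4.68 = 706.7 N·m counterclockwise.
Block: 3.33 × 10 = 33.3 N down at 1.32 m → arm 1.32 m, τ = 33.3 × 1.32 = 43.96 N·m counterclockwise.
Net load moment about support B = 875.2 N·m counterclockwise.
Reaction R at support A is upward at 7.024 m, arm 7.024 m → moment R × 7.024 clockwise.
For rotational equilibrium, R × 7.024 = 875.2, so R = 125 N.

R_A ≈ 125 N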